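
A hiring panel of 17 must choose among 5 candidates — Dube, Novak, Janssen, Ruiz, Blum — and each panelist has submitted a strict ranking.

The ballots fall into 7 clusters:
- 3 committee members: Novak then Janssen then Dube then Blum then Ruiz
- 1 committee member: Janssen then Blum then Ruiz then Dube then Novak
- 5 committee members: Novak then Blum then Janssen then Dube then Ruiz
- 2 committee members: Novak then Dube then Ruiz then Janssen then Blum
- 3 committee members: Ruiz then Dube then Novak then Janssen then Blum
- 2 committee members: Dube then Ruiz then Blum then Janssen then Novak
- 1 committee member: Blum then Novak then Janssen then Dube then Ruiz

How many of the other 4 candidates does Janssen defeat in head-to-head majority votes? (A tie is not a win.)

3

Janssen against each rival (17 committee members):
Janssen–Dube: Janssen 10–7.
Janssen vs Novak: Janssen preferred on 1+2 = 3 ballots; Novak wins 14–3.
Janssen vs Ruiz: 3+1+5+1 = 10 for Janssen, 7 for Ruiz — Janssen by 10–7.
Janssen vs Blum: Janssen, 9–8.
Janssen beats Dube, Ruiz, Blum; loses to Novak — 3 pairwise wins.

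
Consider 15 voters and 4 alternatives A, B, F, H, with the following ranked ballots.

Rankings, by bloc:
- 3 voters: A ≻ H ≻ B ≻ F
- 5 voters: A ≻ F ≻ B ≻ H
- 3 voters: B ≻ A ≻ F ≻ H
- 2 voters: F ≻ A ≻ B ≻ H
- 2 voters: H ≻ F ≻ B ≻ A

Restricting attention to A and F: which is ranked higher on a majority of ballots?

Ballots ranking A above F: 3 + 5 + 3 = 11.
Ballots ranking F above A: 15 − 11 = 4.
A wins the head-to-head 11–4.

A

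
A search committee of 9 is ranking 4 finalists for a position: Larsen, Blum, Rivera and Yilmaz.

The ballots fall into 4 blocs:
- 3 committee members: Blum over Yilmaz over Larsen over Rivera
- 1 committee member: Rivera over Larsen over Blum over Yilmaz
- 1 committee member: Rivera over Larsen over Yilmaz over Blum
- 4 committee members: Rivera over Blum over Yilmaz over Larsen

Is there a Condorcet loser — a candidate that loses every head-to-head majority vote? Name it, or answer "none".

Pairwise majorities:
Larsen vs Blum: Blum wins 7–2.
Larsen vs Rivera: Larsen preferred on 3 ballots; Rivera wins 6–3.
Larsen vs Yilmaz: Larsen is ranked higher on 1+1 = 2 ballots, Yilmaz on 7. Yilmaz wins 7–2.
Blum vs Rivera: Blum preferred on 3 ballots; Rivera wins 6–3.
Blum vs Yilmaz: Blum, 8–1.
Rivera vs Yilmaz: Rivera wins 6–3.
Larsen loses to every other candidate — it is the Condorcet loser.

Larsen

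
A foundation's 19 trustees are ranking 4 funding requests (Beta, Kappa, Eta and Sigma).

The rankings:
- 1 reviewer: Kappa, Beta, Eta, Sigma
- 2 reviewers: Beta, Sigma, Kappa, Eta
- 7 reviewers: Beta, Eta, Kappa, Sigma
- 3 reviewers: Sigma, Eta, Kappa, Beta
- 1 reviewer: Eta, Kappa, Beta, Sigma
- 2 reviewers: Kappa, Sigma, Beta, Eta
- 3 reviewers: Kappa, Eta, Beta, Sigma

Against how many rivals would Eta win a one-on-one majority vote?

Eta against each rival (19 reviewers):
Eta vs Beta: Beta wins 12–7.
Eta vs Kappa: 7+3+1 = 11 for Eta, 8 for Kappa — Eta by 11–8.
Eta vs Sigma: 12 to 7, Eta.
Eta beats Kappa, Sigma; loses to Beta — 2 pairwise wins.

2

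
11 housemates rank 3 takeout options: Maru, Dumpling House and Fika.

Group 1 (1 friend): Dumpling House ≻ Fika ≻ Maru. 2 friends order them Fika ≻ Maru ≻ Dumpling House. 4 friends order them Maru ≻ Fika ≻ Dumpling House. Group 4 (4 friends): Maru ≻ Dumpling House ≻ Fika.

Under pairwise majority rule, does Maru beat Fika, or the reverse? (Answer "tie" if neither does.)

Ballots ranking Maru above Fika: 4 + 4 = 8.
Ballots ranking Fika above Maru: 11 − 8 = 3.
Maru wins the head-to-head 8–3.

Maru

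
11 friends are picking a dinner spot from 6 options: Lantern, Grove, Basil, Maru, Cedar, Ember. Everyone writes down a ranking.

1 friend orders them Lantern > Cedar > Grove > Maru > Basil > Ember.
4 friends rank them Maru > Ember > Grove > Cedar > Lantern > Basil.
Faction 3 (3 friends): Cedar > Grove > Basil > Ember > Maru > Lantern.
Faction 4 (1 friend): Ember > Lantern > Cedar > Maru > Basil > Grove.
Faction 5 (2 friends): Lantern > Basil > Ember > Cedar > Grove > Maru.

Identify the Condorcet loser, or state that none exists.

none

Pairwise majorities:
Lantern vs Grove: 4 to 7, Grove.
Lantern–Basil: Lantern 8–3.
Lantern vs Maru: Maru wins 7–4.
Lantern–Cedar: Cedar 7–4.
Lantern vs Ember: Ember wins 8–3.
Grove–Basil: Grove 8–3.
Grove vs Maru: Grove wins 6–5.
Grove vs Cedar: Cedar, 7–4.
Grove vs Ember: Ember, 7–4.
Basil vs Maru: Maru, 6–5.
Basil vs Cedar: Cedar, 9–2.
Basil vs Ember: Basil, 6–5.
Maru vs Cedar: Maru is ranked higher on 4 ballots, Cedar on 7. Cedar wins 7–4.
Maru vs Ember: Maru preferred on 1+4 = 5 ballots; Ember wins 6–5.
Cedar vs Ember: Cedar preferred on 1+3 = 4 ballots; Ember wins 7–4.
No restaurant is winless: Lantern beats Basil; Grove beats Lantern; Basil beats Ember; Maru beats Lantern; Cedar beats Lantern; Ember beats Lantern. There is no Condorcet loser.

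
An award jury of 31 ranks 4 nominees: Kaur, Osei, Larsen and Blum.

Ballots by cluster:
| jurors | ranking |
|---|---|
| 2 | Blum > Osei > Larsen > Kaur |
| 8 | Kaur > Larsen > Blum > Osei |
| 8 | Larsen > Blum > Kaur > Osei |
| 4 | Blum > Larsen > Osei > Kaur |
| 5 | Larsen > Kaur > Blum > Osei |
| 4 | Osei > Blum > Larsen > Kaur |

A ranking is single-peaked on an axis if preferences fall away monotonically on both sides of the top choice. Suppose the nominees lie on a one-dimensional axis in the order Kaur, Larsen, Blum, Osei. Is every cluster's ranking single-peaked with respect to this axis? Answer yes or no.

yes

Axis positions: Kaur=1, Larsen=2, Blum=3, Osei=4.
Cluster 1 (peak Blum at position 3): ranking walks positions 3-4-2-1, expanding outward from the peak — single-peaked.
Cluster 2 (peak Kaur at position 1): ranking walks positions 1-2-3-4, expanding outward from the peak — single-peaked.
Cluster 3 (peak Larsen at position 2): ranking walks positions 2-3-1-4, expanding outward from the peak — single-peaked.
Cluster 4 (peak Blum at position 3): ranking walks positions 3-2-4-1, expanding outward from the peak — single-peaked.
Cluster 5 (peak Larsen at position 2): ranking walks positions 2-1-3-4, expanding outward from the peak — single-peaked.
Cluster 6 (peak Osei at position 4): ranking walks positions 4-3-2-1, expanding outward from the peak — single-peaked.
Every ranking is single-peaked on this axis.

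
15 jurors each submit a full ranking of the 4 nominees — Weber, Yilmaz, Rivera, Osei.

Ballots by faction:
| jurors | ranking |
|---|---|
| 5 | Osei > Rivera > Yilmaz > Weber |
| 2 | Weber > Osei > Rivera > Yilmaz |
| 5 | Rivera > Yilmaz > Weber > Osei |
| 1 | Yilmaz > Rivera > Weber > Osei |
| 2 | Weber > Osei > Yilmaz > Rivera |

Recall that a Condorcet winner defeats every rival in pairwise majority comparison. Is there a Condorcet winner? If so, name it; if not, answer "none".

Pairwise majorities:
Weber vs Yilmaz: 2+2 = 4 for Weber, 11 for Yilmaz — Yilmaz by 11–4.
Weber vs Rivera: 2+2 = 4 for Weber, 11 for Rivera — Rivera by 11–4.
Weber vs Osei: Weber is ranked higher on 2+5+1+2 = 10 ballots, Osei on 5. Weber wins 10–5.
Yilmaz vs Rivera: 3 to 12, Rivera.
Yilmaz vs Osei: 6 to 9, Osei.
Rivera vs Osei: 5+1 = 6 for Rivera, 9 for Osei — Osei by 9–6.
Each nominee drops at least one matchup (Weber loses to Yilmaz; Yilmaz loses to Rivera; Rivera loses to Osei; Osei loses to Weber); the cycle Weber > Osei > Yilmaz > Weber rules out a Condorcet winner.

none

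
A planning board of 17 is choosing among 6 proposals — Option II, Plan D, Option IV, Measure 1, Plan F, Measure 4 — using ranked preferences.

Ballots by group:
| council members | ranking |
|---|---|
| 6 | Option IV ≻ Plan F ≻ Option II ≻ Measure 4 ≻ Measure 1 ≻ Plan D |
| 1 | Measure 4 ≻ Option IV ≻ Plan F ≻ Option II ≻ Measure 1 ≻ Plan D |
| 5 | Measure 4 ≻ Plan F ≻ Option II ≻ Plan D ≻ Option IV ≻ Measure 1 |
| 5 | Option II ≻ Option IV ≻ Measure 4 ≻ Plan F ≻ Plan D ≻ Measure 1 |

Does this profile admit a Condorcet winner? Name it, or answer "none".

none

Pairwise majorities:
Option II–Plan D: Option II 17–0.
Option II–Option IV: Option II 10–7.
Option II–Measure 1: Option II 17–0.
Option II–Plan F: Plan F 12–5.
Option II vs Measure 4: Option II wins 11–6.
Plan D–Option IV: Option IV 12–5.
Plan D vs Measure 1: Plan D wins 10–7.
Plan D vs Plan F: Plan F wins 17–0.
Plan D vs Measure 4: Measure 4 wins 17–0.
Option IV vs Measure 1: Option IV wins 17–0.
Option IV vs Plan F: Option IV wins 12–5.
Option IV–Measure 4: Option IV 11–6.
Measure 1–Plan F: Plan F 17–0.
Measure 1 vs Measure 4: Measure 4, 17–0.
Plan F–Measure 4: Measure 4 11–6.
Every option loses at least once (Option II loses to Plan F; Plan D loses to Option II; Option IV loses to Option II; Measure 1 loses to Option II; Plan F loses to Option IV; Measure 4 loses to Option II). The majority relation contains the cycle Option II beats Option IV beats Plan F beats Option II, so there is no Condorcet winner.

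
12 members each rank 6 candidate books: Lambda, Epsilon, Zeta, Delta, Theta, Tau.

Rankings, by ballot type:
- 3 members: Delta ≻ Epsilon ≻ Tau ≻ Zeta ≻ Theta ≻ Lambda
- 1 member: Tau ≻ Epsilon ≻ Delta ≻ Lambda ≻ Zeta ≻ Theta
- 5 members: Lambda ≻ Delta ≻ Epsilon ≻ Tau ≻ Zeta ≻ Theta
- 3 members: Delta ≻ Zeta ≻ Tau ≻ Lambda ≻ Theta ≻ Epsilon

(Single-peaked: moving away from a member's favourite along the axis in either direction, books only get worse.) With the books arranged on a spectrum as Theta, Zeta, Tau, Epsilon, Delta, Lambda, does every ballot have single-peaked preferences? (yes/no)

Axis positions: Theta=1, Zeta=2, Tau=3, Epsilon=4, Delta=5, Lambda=6.
Ballot type 1 (peak Delta at position 5): ranking walks positions 5-4-3-2-1-6, expanding outward from the peak — single-peaked.
Ballot type 2 (peak Tau at position 3): ranking walks positions 3-4-5-6-2-1, expanding outward from the peak — single-peaked.
Ballot type 3 (peak Lambda at position 6): ranking walks positions 6-5-4-3-2-1, expanding outward from the peak — single-peaked.
Ballot type 4: ranking walks positions 5-2-3-6-1-4; Zeta is ranked above Epsilon even though Epsilon lies between Zeta and the peak Delta on the axis — preferences dip and rise again. Not single-peaked.
Ballot type 4 violates single-peakedness, so the profile is not single-peaked on this axis.

no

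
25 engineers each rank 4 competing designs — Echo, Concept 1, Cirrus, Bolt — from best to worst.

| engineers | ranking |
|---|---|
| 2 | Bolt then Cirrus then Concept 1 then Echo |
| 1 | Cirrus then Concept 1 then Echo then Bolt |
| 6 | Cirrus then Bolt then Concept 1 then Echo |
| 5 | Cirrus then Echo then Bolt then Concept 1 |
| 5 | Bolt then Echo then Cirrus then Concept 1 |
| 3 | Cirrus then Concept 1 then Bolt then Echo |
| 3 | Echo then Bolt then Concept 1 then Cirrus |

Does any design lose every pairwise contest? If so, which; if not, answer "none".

Concept 1

Pairwise majorities:
Echo vs Concept 1: Echo wins 13–12.
Echo vs Cirrus: 8 to 17, Cirrus.
Echo vs Bolt: 9 to 16, Bolt.
Concept 1 vs Cirrus: 3 for Concept 1, 22 for Cirrus — Cirrus by 22–3.
Concept 1 vs Bolt: 1+3 = 4 for Concept 1, 21 for Bolt — Bolt by 21–4.
Cirrus vs Bolt: Cirrus preferred on 1+6+5+3 = 15 ballots; Cirrus wins 15–10.
Concept 1 loses to every other design — it is the Condorcet loser.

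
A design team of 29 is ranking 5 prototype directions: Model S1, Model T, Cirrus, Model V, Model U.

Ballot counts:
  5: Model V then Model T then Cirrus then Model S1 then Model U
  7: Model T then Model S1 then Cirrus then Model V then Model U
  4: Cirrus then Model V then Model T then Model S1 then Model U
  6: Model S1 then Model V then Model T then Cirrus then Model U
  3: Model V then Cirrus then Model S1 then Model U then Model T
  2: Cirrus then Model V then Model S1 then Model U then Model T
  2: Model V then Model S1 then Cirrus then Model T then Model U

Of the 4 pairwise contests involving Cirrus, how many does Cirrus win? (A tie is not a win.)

1

Cirrus against each rival (29 engineers):
Cirrus vs Model S1: 14 to 15, Model S1.
Cirrus–Model T: Model T 18–11.
Cirrus vs Model V: Cirrus preferred on 7+4+2 = 13 ballots; Model V wins 16–13.
Cirrus vs Model U: Cirrus preferred on 29 ballots; Cirrus wins 29–0.
Cirrus beats Model U; loses to Model S1, Model T, Model V — 1 pairwise win.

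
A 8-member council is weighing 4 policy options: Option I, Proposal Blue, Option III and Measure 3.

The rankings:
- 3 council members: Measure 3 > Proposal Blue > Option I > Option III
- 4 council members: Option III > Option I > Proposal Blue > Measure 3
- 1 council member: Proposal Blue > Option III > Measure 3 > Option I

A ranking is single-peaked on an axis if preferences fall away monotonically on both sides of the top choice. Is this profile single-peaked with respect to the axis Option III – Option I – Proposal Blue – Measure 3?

no

Axis positions: Option III=1, Option I=2, Proposal Blue=3, Measure 3=4.
Cluster 1 (peak Measure 3 at position 4): ranking walks positions 4-3-2-1, expanding outward from the peak — single-peaked.
Cluster 2 (peak Option III at position 1): ranking walks positions 1-2-3-4, expanding outward from the peak — single-peaked.
Cluster 3: ranking walks positions 3-1-4-2; Option III is ranked above Option I even though Option I lies between Option III and the peak Proposal Blue on the axis — preferences dip and rise again. Not single-peaked.
Cluster 3 violates single-peakedness, so the profile is not single-peaked on this axis.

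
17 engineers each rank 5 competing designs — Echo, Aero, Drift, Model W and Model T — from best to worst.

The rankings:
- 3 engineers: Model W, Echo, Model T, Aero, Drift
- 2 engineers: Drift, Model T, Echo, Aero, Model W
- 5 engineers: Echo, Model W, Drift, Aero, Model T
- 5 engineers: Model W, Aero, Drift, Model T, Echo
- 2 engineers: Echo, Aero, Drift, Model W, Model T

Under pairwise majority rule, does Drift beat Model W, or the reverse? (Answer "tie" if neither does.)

Model W

Ballots ranking Drift above Model W: 2 + 2 = 4.
Ballots ranking Model W above Drift: 17 − 4 = 13.
Model W wins the head-to-head 13–4.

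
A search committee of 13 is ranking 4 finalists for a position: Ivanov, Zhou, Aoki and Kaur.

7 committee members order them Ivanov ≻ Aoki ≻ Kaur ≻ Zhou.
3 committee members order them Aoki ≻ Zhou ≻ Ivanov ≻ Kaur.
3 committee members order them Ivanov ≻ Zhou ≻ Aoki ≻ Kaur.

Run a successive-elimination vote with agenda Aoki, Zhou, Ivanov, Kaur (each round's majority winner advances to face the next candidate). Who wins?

Ivanov

Round 1: Aoki vs Zhou — 10–3, Aoki advances.
Round 2: Aoki vs Ivanov — 3–10, Ivanov advances.
Round 3: Ivanov vs Kaur — 13–0, Ivanov advances.
The agenda winner is Ivanov.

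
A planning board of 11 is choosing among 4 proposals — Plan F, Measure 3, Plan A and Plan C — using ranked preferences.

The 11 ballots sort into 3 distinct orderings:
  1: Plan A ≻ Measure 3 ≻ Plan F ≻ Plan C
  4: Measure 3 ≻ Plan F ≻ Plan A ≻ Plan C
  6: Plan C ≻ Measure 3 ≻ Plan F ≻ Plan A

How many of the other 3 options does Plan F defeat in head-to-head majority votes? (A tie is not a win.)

Plan F against each rival (11 council members):
Plan F–Measure 3: Measure 3 11–0.
Plan F vs Plan A: 4+6 = 10 for Plan F, 1 for Plan A — Plan F by 10–1.
Plan F vs Plan C: Plan F preferred on 1+4 = 5 ballots; Plan C wins 6–5.
Plan F beats Plan A; loses to Measure 3, Plan C — 1 pairwise win.

1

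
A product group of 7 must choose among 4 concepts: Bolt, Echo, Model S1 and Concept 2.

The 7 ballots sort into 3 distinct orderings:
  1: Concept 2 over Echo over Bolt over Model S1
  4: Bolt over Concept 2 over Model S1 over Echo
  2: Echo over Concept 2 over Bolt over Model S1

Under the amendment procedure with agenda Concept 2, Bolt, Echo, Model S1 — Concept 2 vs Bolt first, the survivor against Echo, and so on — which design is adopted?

Bolt

Round 1: Concept 2 vs Bolt — 3–4, Bolt advances.
Round 2: Bolt vs Echo — 4–3, Bolt advances.
Round 3: Bolt vs Model S1 — 7–0, Bolt advances.
Bolt survives the agenda.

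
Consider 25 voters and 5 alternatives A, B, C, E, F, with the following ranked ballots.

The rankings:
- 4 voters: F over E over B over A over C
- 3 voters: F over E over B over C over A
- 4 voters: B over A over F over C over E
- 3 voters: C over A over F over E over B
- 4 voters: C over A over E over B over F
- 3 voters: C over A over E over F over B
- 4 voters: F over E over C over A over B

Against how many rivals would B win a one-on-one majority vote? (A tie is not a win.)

0

B against each rival (25 voters):
B–A: A 14–11.
B–C: C 14–11.
B vs E: E wins 21–4.
B vs F: B is ranked higher on 4+4 = 8 ballots, F on 17. F wins 17–8.
B beats no one; loses to A, C, E, F — 0 pairwise wins.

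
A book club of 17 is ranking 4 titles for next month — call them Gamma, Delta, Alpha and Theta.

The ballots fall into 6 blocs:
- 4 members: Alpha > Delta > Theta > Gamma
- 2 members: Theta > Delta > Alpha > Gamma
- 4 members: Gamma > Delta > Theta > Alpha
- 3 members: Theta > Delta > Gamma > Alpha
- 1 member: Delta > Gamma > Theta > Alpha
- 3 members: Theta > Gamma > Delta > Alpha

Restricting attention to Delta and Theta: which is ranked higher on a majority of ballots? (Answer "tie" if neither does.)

Ballots ranking Delta above Theta: 4 + 4 + 1 = 9.
Ballots ranking Theta above Delta: 17 − 9 = 8.
Delta wins the head-to-head 9–8.

Delta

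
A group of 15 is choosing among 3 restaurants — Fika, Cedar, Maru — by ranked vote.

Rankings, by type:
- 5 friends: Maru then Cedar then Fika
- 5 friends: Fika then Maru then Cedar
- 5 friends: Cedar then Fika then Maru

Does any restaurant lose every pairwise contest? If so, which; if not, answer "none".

Pairwise majorities:
Fika–Cedar: Cedar 10–5.
Fika vs Maru: Fika wins 10–5.
Cedar vs Maru: Cedar preferred on 5 ballots; Maru wins 10–5.
No restaurant is winless: Fika beats Maru; Cedar beats Fika; Maru beats Cedar. There is no Condorcet loser.

none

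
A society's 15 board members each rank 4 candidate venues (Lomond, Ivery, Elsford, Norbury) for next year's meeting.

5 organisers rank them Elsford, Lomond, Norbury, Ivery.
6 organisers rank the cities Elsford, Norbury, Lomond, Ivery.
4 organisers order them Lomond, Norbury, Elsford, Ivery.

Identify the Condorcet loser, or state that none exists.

Pairwise majorities:
Lomond vs Ivery: Lomond, 15–0.
Lomond vs Elsford: Lomond is ranked higher on 4 ballots, Elsford on 11. Elsford wins 11–4.
Lomond vs Norbury: Lomond, 9–6.
Ivery vs Elsford: Elsford wins 15–0.
Ivery vs Norbury: Norbury wins 15–0.
Elsford vs Norbury: Elsford, 11–4.
Ivery is beaten in every head-to-head and is the Condorcet loser.

Ivery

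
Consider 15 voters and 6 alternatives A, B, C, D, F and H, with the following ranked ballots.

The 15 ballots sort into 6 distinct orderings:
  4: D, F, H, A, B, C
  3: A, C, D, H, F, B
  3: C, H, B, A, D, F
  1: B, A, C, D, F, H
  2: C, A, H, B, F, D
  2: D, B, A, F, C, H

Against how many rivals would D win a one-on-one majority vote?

3

D against each rival (15 voters):
D vs A: 6 to 9, A.
D vs B: 4+3+2 = 9 for D, 6 for B — D by 9–6.
D vs C: C, 9–6.
D vs F: 13 to 2, D.
D vs H: 4+3+1+2 = 10 for D, 5 for H — D by 10–5.
D beats B, F, H; loses to A, C — 3 pairwise wins.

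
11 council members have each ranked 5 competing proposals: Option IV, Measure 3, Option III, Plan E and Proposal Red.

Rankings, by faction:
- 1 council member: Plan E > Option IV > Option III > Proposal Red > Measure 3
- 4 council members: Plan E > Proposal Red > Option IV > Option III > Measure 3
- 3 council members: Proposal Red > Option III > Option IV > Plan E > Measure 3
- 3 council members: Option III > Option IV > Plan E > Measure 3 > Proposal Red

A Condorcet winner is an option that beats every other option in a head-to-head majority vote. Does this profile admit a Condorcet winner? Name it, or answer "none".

none

Head-to-head results (11 council members):
Option IV vs Measure 3: Option IV, 11–0.
Option IV–Option III: Option III 6–5.
Option IV vs Plan E: Option IV wins 6–5.
Option IV vs Proposal Red: Proposal Red, 7–4.
Measure 3 vs Option III: Option III wins 11–0.
Measure 3–Plan E: Plan E 11–0.
Measure 3 vs Proposal Red: Proposal Red, 8–3.
Option III–Plan E: Option III 6–5.
Option III vs Proposal Red: Proposal Red wins 7–4.
Plan E vs Proposal Red: Plan E, 8–3.
Every option loses at least once (Option IV loses to Option III; Measure 3 loses to Option IV; Option III loses to Proposal Red; Plan E loses to Option IV; Proposal Red loses to Plan E). The majority relation contains the cycle Option IV → Plan E → Proposal Red → Option IV, so there is no Condorcet winner.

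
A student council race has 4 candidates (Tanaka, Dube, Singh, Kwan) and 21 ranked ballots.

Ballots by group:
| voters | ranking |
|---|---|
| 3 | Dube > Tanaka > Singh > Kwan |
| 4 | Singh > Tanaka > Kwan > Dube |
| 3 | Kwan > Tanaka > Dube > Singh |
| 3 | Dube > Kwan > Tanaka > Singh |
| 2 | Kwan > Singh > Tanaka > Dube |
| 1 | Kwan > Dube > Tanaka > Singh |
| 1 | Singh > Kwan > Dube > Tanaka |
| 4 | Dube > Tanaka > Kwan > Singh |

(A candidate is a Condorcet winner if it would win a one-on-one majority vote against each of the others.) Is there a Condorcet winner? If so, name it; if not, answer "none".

Pairwise majorities:
Tanaka vs Dube: Dube wins 12–9.
Tanaka vs Singh: Tanaka wins 14–7.
Tanaka–Kwan: Tanaka 11–10.
Dube vs Singh: Dube wins 14–7.
Dube vs Kwan: Kwan wins 11–10.
Singh–Kwan: Kwan 13–8.
No candidate is unbeaten: Tanaka loses to Dube; Dube loses to Kwan; Singh loses to Tanaka; Kwan loses to Tanaka. In particular Tanaka beats Kwan beats Dube beats Tanaka is a majority cycle — no Condorcet winner exists.

none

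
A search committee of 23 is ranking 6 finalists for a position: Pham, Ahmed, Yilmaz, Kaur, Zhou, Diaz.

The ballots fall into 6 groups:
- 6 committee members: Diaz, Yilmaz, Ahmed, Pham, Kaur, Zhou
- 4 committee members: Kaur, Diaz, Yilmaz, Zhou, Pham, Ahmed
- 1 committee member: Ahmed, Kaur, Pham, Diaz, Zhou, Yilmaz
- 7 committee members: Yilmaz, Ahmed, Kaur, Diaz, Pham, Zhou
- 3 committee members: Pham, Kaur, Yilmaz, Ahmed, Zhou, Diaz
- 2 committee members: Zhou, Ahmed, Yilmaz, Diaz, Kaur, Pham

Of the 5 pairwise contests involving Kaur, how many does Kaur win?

3

Kaur against each rival (23 committee members):
Kaur–Pham: Kaur 14–9.
Kaur vs Ahmed: Ahmed, 16–7.
Kaur–Yilmaz: Yilmaz 15–8.
Kaur–Zhou: Kaur 21–2.
Kaur vs Diaz: Kaur is ranked higher on 4+1+7+3 = 15 ballots, Diaz on 8. Kaur wins 15–8.
Kaur beats Pham, Zhou, Diaz; loses to Ahmed, Yilmaz — 3 pairwise wins.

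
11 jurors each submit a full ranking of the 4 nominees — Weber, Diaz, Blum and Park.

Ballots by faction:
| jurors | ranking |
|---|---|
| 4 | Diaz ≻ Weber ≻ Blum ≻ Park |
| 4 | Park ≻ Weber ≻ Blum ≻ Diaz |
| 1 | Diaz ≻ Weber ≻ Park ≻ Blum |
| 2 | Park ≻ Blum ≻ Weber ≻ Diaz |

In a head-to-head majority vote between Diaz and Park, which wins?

Ballots ranking Diaz above Park: 4 + 1 = 5.
Ballots ranking Park above Diaz: 11 − 5 = 6.
Park wins the head-to-head 6–5.

Park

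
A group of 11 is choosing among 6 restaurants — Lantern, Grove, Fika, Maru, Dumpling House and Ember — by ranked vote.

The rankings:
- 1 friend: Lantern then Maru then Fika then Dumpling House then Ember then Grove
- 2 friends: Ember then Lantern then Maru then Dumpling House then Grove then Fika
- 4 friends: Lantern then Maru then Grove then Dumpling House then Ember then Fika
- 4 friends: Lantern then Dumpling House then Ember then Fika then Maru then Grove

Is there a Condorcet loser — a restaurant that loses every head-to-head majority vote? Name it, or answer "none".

Pairwise majorities:
Lantern–Grove: Lantern 11–0.
Lantern vs Fika: Lantern wins 11–0.
Lantern vs Maru: Lantern wins 11–0.
Lantern vs Dumpling House: 11 to 0, Lantern.
Lantern–Ember: Lantern 9–2.
Grove vs Fika: Grove, 6–5.
Grove–Maru: Maru 11–0.
Grove vs Dumpling House: Dumpling House wins 7–4.
Grove vs Ember: 4 for Grove, 7 for Ember — Ember by 7–4.
Fika vs Maru: Maru, 7–4.
Fika vs Dumpling House: Fika is ranked higher on 1 ballot, Dumpling House on 10. Dumpling House wins 10–1.
Fika vs Ember: Ember, 10–1.
Maru vs Dumpling House: Maru preferred on 1+2+4 = 7 ballots; Maru wins 7–4.
Maru vs Ember: 5 to 6, Ember.
Dumpling House–Ember: Dumpling House 9–2.
Only Fika has no wins; Fika is the Condorcet loser.

Fika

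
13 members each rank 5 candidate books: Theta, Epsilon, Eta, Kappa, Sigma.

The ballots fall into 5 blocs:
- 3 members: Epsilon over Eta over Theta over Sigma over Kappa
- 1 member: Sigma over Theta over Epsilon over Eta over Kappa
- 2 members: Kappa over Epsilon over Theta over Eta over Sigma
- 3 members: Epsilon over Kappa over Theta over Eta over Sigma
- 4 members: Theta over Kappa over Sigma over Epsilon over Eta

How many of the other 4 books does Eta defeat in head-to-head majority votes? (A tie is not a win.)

Eta against each rival (13 members):
Eta vs Theta: Eta preferred on 3 ballots; Theta wins 10–3.
Eta vs Epsilon: 0 for Eta, 13 for Epsilon — Epsilon by 13–0.
Eta vs Kappa: 3+1 = 4 for Eta, 9 for Kappa — Kappa by 9–4.
Eta vs Sigma: Eta, 8–5.
Eta beats Sigma; loses to Theta, Epsilon, Kappa — 1 pairwise win.

1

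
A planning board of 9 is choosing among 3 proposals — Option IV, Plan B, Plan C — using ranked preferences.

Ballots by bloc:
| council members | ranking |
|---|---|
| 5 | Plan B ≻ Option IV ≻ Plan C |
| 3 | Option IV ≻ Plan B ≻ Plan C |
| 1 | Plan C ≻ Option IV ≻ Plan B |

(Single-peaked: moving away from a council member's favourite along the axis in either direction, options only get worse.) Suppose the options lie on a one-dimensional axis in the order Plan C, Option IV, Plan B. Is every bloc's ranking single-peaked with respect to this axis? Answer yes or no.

yes

Axis positions: Plan C=1, Option IV=2, Plan B=3.
Bloc 1 (peak Plan B at position 3): ranking walks positions 3-2-1, expanding outward from the peak — single-peaked.
Bloc 2 (peak Option IV at position 2): ranking walks positions 2-3-1, expanding outward from the peak — single-peaked.
Bloc 3 (peak Plan C at position 1): ranking walks positions 1-2-3, expanding outward from the peak — single-peaked.
Every ranking is single-peaked on this axis.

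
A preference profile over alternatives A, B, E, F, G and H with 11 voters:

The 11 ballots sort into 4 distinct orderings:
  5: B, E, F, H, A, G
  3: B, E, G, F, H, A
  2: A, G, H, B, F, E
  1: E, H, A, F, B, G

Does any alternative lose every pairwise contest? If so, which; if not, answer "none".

G

Head-to-head results (11 voters):
A vs B: 3 to 8, B.
A–E: E 9–2.
A vs F: 2+1 = 3 for A, 8 for F — F by 8–3.
A vs G: A preferred on 5+2+1 = 8 ballots; A wins 8–3.
A vs H: 2 for A, 9 for H — H by 9–2.
B vs E: B wins 10–1.
B vs F: B is ranked higher on 5+3+2 = 10 ballots, F on 1. B wins 10–1.
B–G: B 9–2.
B–H: B 8–3.
E vs F: 5+3+1 = 9 for E, 2 for F — E by 9–2.
E vs G: E wins 9–2.
E vs H: 5+3+1 = 9 for E, 2 for H — E by 9–2.
F vs G: F preferred on 5+1 = 6 ballots; F wins 6–5.
F vs H: F is ranked higher on 5+3 = 8 ballots, H on 3. F wins 8–3.
G vs H: H, 6–5.
G loses to every other alternative — it is the Condorcet loser.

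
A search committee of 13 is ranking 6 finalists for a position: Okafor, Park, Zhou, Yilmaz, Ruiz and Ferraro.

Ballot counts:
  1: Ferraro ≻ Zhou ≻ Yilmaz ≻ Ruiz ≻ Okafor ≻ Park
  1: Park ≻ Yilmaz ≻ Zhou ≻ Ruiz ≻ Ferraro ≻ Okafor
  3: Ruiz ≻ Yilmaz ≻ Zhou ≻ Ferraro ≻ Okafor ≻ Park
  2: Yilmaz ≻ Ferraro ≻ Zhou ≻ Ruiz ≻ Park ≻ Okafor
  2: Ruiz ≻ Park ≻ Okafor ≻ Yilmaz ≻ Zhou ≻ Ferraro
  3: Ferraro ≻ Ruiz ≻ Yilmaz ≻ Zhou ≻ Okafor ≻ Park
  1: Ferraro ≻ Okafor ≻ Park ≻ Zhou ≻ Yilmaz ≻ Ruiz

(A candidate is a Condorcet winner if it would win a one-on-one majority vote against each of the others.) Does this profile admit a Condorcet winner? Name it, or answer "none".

Pairwise majorities:
Okafor vs Park: Okafor wins 8–5.
Okafor vs Zhou: Zhou wins 10–3.
Okafor vs Yilmaz: Yilmaz wins 10–3.
Okafor vs Ruiz: Ruiz, 12–1.
Okafor vs Ferraro: Ferraro wins 11–2.
Park vs Zhou: Zhou wins 9–4.
Park–Yilmaz: Yilmaz 9–4.
Park vs Ruiz: Ruiz, 11–2.
Park vs Ferraro: Ferraro wins 10–3.
Zhou vs Yilmaz: Yilmaz, 11–2.
Zhou–Ruiz: Ruiz 8–5.
Zhou vs Ferraro: Ferraro wins 7–6.
Yilmaz vs Ruiz: Ruiz, 8–5.
Yilmaz vs Ferraro: Yilmaz wins 8–5.
Ruiz–Ferraro: Ferraro 7–6.
Every candidate loses at least once (Okafor loses to Zhou; Park loses to Okafor; Zhou loses to Yilmaz; Yilmaz loses to Ruiz; Ruiz loses to Ferraro; Ferraro loses to Yilmaz). The majority relation contains the cycle Yilmaz → Ferraro → Ruiz → Yilmaz, so there is no Condorcet winner.

none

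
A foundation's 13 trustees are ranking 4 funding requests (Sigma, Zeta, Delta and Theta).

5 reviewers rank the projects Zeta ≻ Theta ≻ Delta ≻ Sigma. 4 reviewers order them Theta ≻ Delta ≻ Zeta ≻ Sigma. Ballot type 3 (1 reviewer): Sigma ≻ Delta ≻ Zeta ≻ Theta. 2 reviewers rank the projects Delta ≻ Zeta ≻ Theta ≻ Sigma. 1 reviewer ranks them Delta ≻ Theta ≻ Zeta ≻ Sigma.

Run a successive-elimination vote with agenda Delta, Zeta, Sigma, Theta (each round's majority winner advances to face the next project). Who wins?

Round 1: Delta vs Zeta — 8–5, Delta advances.
Round 2: Delta vs Sigma — 12–1, Delta advances.
Round 3: Delta vs Theta — 4–9, Theta advances.
The agenda winner is Theta.

Theta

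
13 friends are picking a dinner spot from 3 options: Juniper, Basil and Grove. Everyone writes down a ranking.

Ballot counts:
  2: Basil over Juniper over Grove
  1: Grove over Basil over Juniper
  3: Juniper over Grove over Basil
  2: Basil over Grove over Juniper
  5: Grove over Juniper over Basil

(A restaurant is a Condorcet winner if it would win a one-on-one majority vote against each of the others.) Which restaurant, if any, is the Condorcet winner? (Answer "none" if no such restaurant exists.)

Grove

Pairwise majorities:
Juniper vs Basil: Juniper, 8–5.
Juniper vs Grove: Grove wins 8–5.
Basil vs Grove: Grove wins 9–4.
Grove defeats every rival head-to-head and is the Condorcet winner.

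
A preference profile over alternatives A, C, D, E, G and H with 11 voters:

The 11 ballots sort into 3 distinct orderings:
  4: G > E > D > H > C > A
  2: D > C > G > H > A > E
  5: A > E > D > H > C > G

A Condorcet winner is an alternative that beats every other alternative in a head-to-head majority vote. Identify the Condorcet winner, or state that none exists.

none

Check each pair by majority over 11 ballots:
A vs C: A preferred on 5 ballots; C wins 6–5.
A vs D: 5 to 6, D.
A vs E: 2+5 = 7 for A, 4 for E — A by 7–4.
A vs G: 5 to 6, G.
A vs H: A is ranked higher on 5 ballots, H on 6. H wins 6–5.
C vs D: C preferred on 0 ballots; D wins 11–0.
C vs E: C preferred on 2 ballots; E wins 9–2.
C vs G: C preferred on 2+5 = 7 ballots; C wins 7–4.
C vs H: C is ranked higher on 2 ballots, H on 9. H wins 9–2.
D vs E: D is ranked higher on 2 ballots, E on 9. E wins 9–2.
D vs G: D is ranked higher on 2+5 = 7 ballots, G on 4. D wins 7–4.
D vs H: D preferred on 4+2+5 = 11 ballots; D wins 11–0.
E vs G: 5 for E, 6 for G — G by 6–5.
E vs H: E preferred on 4+5 = 9 ballots; E wins 9–2.
G vs H: G preferred on 4+2 = 6 ballots; G wins 6–5.
No alternative is unbeaten: A loses to C; C loses to D; D loses to E; E loses to A; G loses to C; H loses to D. In particular A beats E beats C beats A is a majority cycle — no Condorcet winner exists.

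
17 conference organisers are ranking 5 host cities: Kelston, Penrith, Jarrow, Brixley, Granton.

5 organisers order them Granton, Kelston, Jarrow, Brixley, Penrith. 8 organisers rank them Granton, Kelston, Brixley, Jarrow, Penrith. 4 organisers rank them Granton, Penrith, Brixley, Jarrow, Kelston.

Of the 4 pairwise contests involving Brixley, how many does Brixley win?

2

Brixley against each rival (17 organisers):
Brixley vs Kelston: Kelston wins 13–4.
Brixley vs Penrith: 13 to 4, Brixley.
Brixley vs Jarrow: 8+4 = 12 for Brixley, 5 for Jarrow — Brixley by 12–5.
Brixley vs Granton: Granton, 17–0.
Brixley beats Penrith, Jarrow; loses to Kelston, Granton — 2 pairwise wins.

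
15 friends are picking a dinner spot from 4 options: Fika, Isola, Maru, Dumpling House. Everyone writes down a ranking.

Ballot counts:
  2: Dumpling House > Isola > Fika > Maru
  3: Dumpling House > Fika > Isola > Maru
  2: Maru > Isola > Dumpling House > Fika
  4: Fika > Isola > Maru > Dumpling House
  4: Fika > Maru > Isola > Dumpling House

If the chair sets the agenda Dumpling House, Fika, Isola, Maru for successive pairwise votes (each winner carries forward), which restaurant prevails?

Fika

Round 1: Dumpling House vs Fika — 7–8, Fika advances.
Round 2: Fika vs Isola — 11–4, Fika advances.
Round 3: Fika vs Maru — 13–2, Fika advances.
Fika survives the agenda.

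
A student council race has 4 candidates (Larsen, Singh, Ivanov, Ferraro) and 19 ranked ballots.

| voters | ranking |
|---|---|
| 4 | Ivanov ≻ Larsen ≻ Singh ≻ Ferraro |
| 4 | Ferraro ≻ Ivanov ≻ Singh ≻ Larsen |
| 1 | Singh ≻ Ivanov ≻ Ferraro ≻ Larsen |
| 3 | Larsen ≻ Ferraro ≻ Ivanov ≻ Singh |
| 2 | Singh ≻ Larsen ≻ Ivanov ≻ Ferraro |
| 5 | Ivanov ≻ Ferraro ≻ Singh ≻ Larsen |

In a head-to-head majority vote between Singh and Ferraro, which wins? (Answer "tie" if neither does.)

Ferraro

Ballots ranking Singh above Ferraro: 4 + 1 + 2 = 7.
Ballots ranking Ferraro above Singh: 19 − 7 = 12.
Ferraro wins the head-to-head 12–7.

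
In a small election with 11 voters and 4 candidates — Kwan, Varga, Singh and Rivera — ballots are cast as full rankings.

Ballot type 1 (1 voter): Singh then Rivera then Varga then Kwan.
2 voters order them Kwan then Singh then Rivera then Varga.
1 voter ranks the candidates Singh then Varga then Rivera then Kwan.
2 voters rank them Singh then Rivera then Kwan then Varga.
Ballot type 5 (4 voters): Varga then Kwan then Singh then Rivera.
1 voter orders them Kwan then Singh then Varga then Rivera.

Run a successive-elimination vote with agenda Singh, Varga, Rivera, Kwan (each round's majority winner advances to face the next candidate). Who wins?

Round 1: Singh vs Varga — 7–4, Singh advances.
Round 2: Singh vs Rivera — 11–0, Singh advances.
Round 3: Singh vs Kwan — 4–7, Kwan advances.
Kwan survives the agenda.

Kwan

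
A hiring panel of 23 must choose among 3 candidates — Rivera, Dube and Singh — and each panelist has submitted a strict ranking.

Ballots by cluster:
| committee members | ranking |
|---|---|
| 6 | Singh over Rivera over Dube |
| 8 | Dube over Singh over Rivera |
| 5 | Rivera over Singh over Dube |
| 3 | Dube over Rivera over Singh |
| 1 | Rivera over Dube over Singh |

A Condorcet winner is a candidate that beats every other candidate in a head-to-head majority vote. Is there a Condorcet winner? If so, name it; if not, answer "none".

Head-to-head results (23 committee members):
Rivera–Dube: Rivera 12–11.
Rivera–Singh: Singh 14–9.
Dube vs Singh: Dube, 12–11.
Every candidate loses at least once (Rivera loses to Singh; Dube loses to Rivera; Singh loses to Dube). The majority relation contains the cycle Rivera → Dube → Singh → Rivera, so there is no Condorcet winner.

none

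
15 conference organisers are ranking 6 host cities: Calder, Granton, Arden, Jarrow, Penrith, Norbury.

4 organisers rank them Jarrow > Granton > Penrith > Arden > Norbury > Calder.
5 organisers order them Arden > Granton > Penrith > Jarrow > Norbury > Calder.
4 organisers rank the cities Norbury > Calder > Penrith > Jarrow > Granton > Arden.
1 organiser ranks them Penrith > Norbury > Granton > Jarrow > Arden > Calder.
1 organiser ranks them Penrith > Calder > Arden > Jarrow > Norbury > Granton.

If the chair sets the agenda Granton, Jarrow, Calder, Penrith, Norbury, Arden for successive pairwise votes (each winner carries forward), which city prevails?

Penrith

Round 1: Granton vs Jarrow — 6–9, Jarrow advances.
Round 2: Jarrow vs Calder — 10–5, Jarrow advances.
Round 3: Jarrow vs Penrith — 4–11, Penrith advances.
Round 4: Penrith vs Norbury — 11–4, Penrith advances.
Round 5: Penrith vs Arden — 10–5, Penrith advances.
Penrith survives the agenda.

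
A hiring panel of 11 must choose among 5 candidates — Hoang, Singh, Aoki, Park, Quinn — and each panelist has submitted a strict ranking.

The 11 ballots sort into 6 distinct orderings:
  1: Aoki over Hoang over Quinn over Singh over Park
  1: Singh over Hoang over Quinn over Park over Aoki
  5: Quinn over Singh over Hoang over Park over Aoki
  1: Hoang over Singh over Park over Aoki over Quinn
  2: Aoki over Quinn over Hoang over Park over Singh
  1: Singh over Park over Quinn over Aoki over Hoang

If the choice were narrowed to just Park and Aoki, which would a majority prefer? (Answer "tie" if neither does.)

Ballots ranking Park above Aoki: 1 + 5 + 1 + 1 = 8.
Ballots ranking Aoki above Park: 11 − 8 = 3.
Park wins the head-to-head 8–3.

Park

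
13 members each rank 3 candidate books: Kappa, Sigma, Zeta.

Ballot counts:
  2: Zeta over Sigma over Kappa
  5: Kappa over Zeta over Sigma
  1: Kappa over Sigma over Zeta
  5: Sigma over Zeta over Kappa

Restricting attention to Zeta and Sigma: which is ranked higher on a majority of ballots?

Ballots ranking Zeta above Sigma: 2 + 5 = 7.
Ballots ranking Sigma above Zeta: 13 − 7 = 6.
Zeta wins the head-to-head 7–6.

Zeta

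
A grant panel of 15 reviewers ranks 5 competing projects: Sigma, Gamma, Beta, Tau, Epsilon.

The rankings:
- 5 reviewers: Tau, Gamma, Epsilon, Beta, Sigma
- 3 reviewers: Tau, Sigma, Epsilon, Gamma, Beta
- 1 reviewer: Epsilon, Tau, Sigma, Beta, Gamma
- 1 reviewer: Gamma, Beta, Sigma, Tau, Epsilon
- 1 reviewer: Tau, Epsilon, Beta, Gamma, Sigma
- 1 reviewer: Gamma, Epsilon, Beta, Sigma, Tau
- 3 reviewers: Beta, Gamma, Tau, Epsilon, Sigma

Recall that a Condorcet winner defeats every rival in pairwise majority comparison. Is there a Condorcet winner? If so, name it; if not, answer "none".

Check each pair by majority over 15 ballots:
Sigma vs Gamma: 3+1 = 4 for Sigma, 11 for Gamma — Gamma by 11–4.
Sigma vs Beta: Beta wins 11–4.
Sigma vs Tau: 1+1 = 2 for Sigma, 13 for Tau — Tau by 13–2.
Sigma vs Epsilon: Epsilon, 11–4.
Gamma vs Beta: Gamma preferred on 5+3+1+1 = 10 ballots; Gamma wins 10–5.
Gamma–Tau: Tau 10–5.
Gamma–Epsilon: Gamma 10–5.
Beta vs Tau: 5 to 10, Tau.
Beta vs Epsilon: 4 to 11, Epsilon.
Tau vs Epsilon: Tau wins 13–2.
Only Tau has no losses; Tau is the Condorcet winner.

Tau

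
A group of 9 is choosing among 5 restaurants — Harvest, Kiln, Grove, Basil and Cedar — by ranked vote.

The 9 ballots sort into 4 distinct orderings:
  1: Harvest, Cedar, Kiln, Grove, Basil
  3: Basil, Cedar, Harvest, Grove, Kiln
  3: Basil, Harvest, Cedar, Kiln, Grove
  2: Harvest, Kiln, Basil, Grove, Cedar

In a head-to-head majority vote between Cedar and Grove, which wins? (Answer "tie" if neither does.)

Ballots ranking Cedar above Grove: 1 + 3 + 3 = 7.
Ballots ranking Grove above Cedar: 9 − 7 = 2.
Cedar wins the head-to-head 7–2.

Cedar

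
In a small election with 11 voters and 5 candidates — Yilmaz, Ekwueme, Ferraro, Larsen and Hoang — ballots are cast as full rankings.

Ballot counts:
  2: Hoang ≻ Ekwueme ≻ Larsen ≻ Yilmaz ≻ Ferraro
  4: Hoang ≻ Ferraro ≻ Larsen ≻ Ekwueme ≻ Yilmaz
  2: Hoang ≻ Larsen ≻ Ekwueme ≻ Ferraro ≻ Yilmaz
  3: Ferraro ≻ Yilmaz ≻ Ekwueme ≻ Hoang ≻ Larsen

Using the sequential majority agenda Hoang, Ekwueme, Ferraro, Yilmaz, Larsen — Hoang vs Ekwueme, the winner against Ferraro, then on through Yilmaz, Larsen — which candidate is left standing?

Hoang

Round 1: Hoang vs Ekwueme — 8–3, Hoang advances.
Round 2: Hoang vs Ferraro — 8–3, Hoang advances.
Round 3: Hoang vs Yilmaz — 8–3, Hoang advances.
Round 4: Hoang vs Larsen — 11–0, Hoang advances.
The agenda winner is Hoang.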